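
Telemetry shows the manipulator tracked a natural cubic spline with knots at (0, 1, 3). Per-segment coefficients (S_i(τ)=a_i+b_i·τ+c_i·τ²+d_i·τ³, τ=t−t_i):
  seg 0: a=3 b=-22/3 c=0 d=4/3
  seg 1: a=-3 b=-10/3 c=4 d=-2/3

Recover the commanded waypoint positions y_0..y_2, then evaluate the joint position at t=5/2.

y_0=3 y_1=-3 y_2=1
S(5/2) = -5/4

y_0 = S_0(0) = a_0 = 3
y_1 = S_1(0) = a_1 = -3
y_2 = S_1(2) = 1
t_q=5/2 is in segment 1 (τ=3/2); S_1(τ)=-5/4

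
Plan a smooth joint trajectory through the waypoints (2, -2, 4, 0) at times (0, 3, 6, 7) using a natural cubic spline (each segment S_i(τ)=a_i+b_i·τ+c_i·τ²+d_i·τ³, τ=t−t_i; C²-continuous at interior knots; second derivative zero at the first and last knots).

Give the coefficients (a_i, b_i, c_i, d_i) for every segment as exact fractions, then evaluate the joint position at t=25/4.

  seg 0: a=2 b=-250/87 c=0 d=134/783
  seg 1: a=-2 b=152/87 c=134/87 d=-380/783
  seg 2: a=4 b=-184/87 c=-82/29 d=82/87
S(25/4) = 3071/928

Δ: Δ0=-4/3, Δ1=2, Δ2=-4
row 1: diag=12, rhs=20; c'=1/4, d'=5/3
row 2: denom=8−3·1/4=29/4; d'=(-36−3·5/3)/(29/4)=-164/29
back: M2=-164/29
back: M1=5/3−1/4·-164/29=268/87
M: M0=0, M1=268/87, M2=-164/29, M3=0
seg 0: a=2, c=M0/2=0, d=(M1−M0)/(6·3)=134/783, b=Δ0−h0·(2M0+M1)/6=-250/87
seg 1: a=-2, c=M1/2=134/87, d=(M2−M1)/(6·3)=-380/783, b=Δ1−h1·(2M1+M2)/6=152/87
seg 2: a=4, c=M2/2=-82/29, d=(M3−M2)/(6·1)=82/87, b=Δ2−h2·(2M2+M3)/6=-184/87
t_q=25/4 → seg 2, τ=1/4; S=4+-184/87·τ+-82/29·τ²+82/87·τ³=3071/928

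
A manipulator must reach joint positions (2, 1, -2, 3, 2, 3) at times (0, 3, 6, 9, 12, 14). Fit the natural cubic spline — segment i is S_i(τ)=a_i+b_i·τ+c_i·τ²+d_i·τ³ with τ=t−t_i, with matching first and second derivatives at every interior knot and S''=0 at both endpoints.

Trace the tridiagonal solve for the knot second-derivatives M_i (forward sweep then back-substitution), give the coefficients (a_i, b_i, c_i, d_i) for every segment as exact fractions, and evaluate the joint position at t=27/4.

  seg 0: a=2 b=83/1030 c=0 d=-1279/27810
  seg 1: a=1 b=-598/515 c=-1279/3090 d=289/1854
  seg 2: a=-2 b=581/1030 c=1528/1545 d=-5761/27810
  seg 3: a=3 b=466/515 c=-541/618 d=4289/27810
  seg 4: a=2 b=-189/1030 c=264/515 d=-44/515
S(27/4) = -73041/65920

Δ: Δ0=-1/3, Δ1=-1, Δ2=5/3, Δ3=-1/3, Δ4=1/2
row 1: diag=12, rhs=-4; c'=1/4, d'=-1/3
row 2: denom=12−3·1/4=45/4; d'=(16−3·-1/3)/(45/4)=68/45
row 3: denom=12−3·4/15=56/5; d'=(-12−3·68/45)/(56/5)=-31/21
row 4: denom=10−3·15/56=515/56; d'=(5−3·-31/21)/(515/56)=528/515
back: M4=528/515
back: M3=-31/21−15/56·528/515=-541/309
back: M2=68/45−4/15·-541/309=3056/1545
back: M1=-1/3−1/4·3056/1545=-1279/1545
M: M0=0, M1=-1279/1545, M2=3056/1545, M3=-541/309, M4=528/515, M5=0
seg 0: a=2, c=M0/2=0, d=(M1−M0)/(6·3)=-1279/27810, b=Δ0−h0·(2M0+M1)/6=83/1030
seg 1: a=1, c=M1/2=-1279/3090, d=(M2−M1)/(6·3)=289/1854, b=Δ1−h1·(2M1+M2)/6=-598/515
seg 2: a=-2, c=M2/2=1528/1545, d=(M3−M2)/(6·3)=-5761/27810, b=Δ2−h2·(2M2+M3)/6=581/1030
seg 3: a=3, c=M3/2=-541/618, d=(M4−M3)/(6·3)=4289/27810, b=Δ3−h3·(2M3+M4)/6=466/515
seg 4: a=2, c=M4/2=264/515, d=(M5−M4)/(6·2)=-44/515, b=Δ4−h4·(2M4+M5)/6=-189/1030
t_q=27/4 → seg 2, τ=3/4; S=-2+581/1030·τ+1528/1545·τ²+-5761/27810·τ³=-73041/65920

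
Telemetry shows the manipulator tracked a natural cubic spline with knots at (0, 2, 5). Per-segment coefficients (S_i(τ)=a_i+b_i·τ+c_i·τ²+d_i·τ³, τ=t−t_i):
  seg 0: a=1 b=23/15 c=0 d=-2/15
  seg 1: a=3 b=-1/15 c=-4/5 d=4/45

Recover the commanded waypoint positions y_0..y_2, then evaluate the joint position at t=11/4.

y_0 = S_0(0) = a_0 = 1
y_1 = S_1(0) = a_1 = 3
y_2 = S_1(3) = -2
t_q=11/4 is in segment 1 (τ=3/4); S_1(τ)=203/80

y_0=1 y_1=3 y_2=-2
S(11/4) = 203/80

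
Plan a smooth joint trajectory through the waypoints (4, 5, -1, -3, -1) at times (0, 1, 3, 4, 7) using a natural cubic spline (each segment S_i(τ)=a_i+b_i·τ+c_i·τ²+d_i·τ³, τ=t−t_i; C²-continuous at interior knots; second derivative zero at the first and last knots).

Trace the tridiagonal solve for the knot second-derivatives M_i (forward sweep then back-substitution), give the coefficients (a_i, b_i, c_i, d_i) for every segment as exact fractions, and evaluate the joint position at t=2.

Δ: Δ0=1, Δ1=-3, Δ2=-2, Δ3=2/3
row 1: diag=6, rhs=-24; c'=1/3, d'=-4
row 2: denom=6−2·1/3=16/3; d'=(6−2·-4)/(16/3)=21/8
row 3: denom=8−1·3/16=125/16; d'=(16−1·21/8)/(125/16)=214/125
back: M3=214/125
back: M2=21/8−3/16·214/125=288/125
back: M1=-4−1/3·288/125=-596/125
M: M0=0, M1=-596/125, M2=288/125, M3=214/125, M4=0
seg 0: a=4, c=M0/2=0, d=(M1−M0)/(6·1)=-298/375, b=Δ0−h0·(2M0+M1)/6=673/375
seg 1: a=5, c=M1/2=-298/125, d=(M2−M1)/(6·2)=221/375, b=Δ1−h1·(2M1+M2)/6=-221/375
seg 2: a=-1, c=M2/2=144/125, d=(M3−M2)/(6·1)=-37/375, b=Δ2−h2·(2M2+M3)/6=-229/75
seg 3: a=-3, c=M3/2=107/125, d=(M4−M3)/(6·3)=-107/1125, b=Δ3−h3·(2M3+M4)/6=-392/375
t_q=2 → seg 1, τ=1; S=5+-221/375·τ+-298/125·τ²+221/375·τ³=327/125

  seg 0: a=4 b=673/375 c=0 d=-298/375
  seg 1: a=5 b=-221/375 c=-298/125 d=221/375
  seg 2: a=-1 b=-229/75 c=144/125 d=-37/375
  seg 3: a=-3 b=-392/375 c=107/125 d=-107/1125
S(2) = 327/125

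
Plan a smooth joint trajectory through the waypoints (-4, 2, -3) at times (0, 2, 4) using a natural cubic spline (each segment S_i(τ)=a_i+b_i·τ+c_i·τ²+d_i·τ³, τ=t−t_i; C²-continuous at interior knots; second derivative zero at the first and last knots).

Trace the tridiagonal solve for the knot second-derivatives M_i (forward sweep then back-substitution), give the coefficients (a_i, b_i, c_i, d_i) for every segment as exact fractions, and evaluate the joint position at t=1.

  seg 0: a=-4 b=35/8 c=0 d=-11/32
  seg 1: a=2 b=1/4 c=-33/16 d=11/32
S(1) = 1/32

Δ: Δ0=3, Δ1=-5/2
row 1: diag=8, rhs=-33; c'=1/4, d'=-33/8
back: M1=-33/8
M: M0=0, M1=-33/8, M2=0
seg 0: a=-4, c=M0/2=0, d=(M1−M0)/(6·2)=-11/32, b=Δ0−h0·(2M0+M1)/6=35/8
seg 1: a=2, c=M1/2=-33/16, d=(M2−M1)/(6·2)=11/32, b=Δ1−h1·(2M1+M2)/6=1/4
t_q=1 → seg 0, τ=1; S=-4+35/8·τ+0·τ²+-11/32·τ³=1/32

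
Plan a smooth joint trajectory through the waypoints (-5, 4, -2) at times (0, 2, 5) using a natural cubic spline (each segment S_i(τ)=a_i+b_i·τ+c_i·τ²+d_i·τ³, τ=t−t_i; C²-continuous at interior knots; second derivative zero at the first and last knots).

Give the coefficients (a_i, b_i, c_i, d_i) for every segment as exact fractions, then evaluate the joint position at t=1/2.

Δ: Δ0=9/2, Δ1=-2
row 1: diag=10, rhs=-39; c'=3/10, d'=-39/10
back: M1=-39/10
M: M0=0, M1=-39/10, M2=0
seg 0: a=-5, c=M0/2=0, d=(M1−M0)/(6·2)=-13/40, b=Δ0−h0·(2M0+M1)/6=29/5
seg 1: a=4, c=M1/2=-39/20, d=(M2−M1)/(6·3)=13/60, b=Δ1−h1·(2M1+M2)/6=19/10
t_q=1/2 → seg 0, τ=1/2; S=-5+29/5·τ+0·τ²+-13/40·τ³=-137/64

  seg 0: a=-5 b=29/5 c=0 d=-13/40
  seg 1: a=4 b=19/10 c=-39/20 d=13/60
S(1/2) = -137/64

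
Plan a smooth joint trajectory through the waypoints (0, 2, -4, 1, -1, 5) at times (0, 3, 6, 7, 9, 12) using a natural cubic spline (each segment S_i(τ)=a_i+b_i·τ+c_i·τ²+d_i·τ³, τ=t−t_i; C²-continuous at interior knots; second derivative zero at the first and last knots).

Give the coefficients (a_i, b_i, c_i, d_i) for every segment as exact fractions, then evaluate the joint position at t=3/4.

  seg 0: a=0 b=1799/792 c=0 d=-1271/7128
  seg 1: a=2 b=-1007/396 c=-1271/792 d=4243/7128
  seg 2: a=-4 b=3089/792 c=743/198 d=-191/72
  seg 3: a=1 b=455/132 c=-3331/792 d=785/792
  seg 4: a=-1 b=-587/396 c=1379/792 d=-1379/7128
S(3/4) = 9171/5632

Δ: Δ0=2/3, Δ1=-2, Δ2=5, Δ3=-1, Δ4=2
row 1: diag=12, rhs=-16; c'=1/4, d'=-4/3
row 2: denom=8−3·1/4=29/4; d'=(42−3·-4/3)/(29/4)=184/29
row 3: denom=6−1·4/29=170/29; d'=(-36−1·184/29)/(170/29)=-614/85
row 4: denom=10−2·29/85=792/85; d'=(18−2·-614/85)/(792/85)=1379/396
back: M4=1379/396
back: M3=-614/85−29/85·1379/396=-3331/396
back: M2=184/29−4/29·-3331/396=743/99
back: M1=-4/3−1/4·743/99=-1271/396
M: M0=0, M1=-1271/396, M2=743/99, M3=-3331/396, M4=1379/396, M5=0
seg 0: a=0, c=M0/2=0, d=(M1−M0)/(6·3)=-1271/7128, b=Δ0−h0·(2M0+M1)/6=1799/792
seg 1: a=2, c=M1/2=-1271/792, d=(M2−M1)/(6·3)=4243/7128, b=Δ1−h1·(2M1+M2)/6=-1007/396
seg 2: a=-4, c=M2/2=743/198, d=(M3−M2)/(6·1)=-191/72, b=Δ2−h2·(2M2+M3)/6=3089/792
seg 3: a=1, c=M3/2=-3331/792, d=(M4−M3)/(6·2)=785/792, b=Δ3−h3·(2M3+M4)/6=455/132
seg 4: a=-1, c=M4/2=1379/792, d=(M5−M4)/(6·3)=-1379/7128, b=Δ4−h4·(2M4+M5)/6=-587/396
t_q=3/4 → seg 0, τ=3/4; S=0+1799/792·τ+0·τ²+-1271/7128·τ³=9171/5632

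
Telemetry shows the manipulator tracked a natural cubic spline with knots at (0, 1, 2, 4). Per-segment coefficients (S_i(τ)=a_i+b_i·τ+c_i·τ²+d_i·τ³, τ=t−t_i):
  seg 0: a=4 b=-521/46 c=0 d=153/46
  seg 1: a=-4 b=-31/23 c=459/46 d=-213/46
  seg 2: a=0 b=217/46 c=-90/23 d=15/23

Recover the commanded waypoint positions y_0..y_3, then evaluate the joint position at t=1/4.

y_0=4 y_1=-4 y_2=0 y_3=-1
S(1/4) = 3593/2944

y_0 = S_0(0) = a_0 = 4
y_1 = S_1(0) = a_1 = -4
y_2 = S_2(0) = a_2 = 0
y_3 = S_2(2) = -1
t_q=1/4 is in segment 0 (τ=1/4); S_0(τ)=3593/2944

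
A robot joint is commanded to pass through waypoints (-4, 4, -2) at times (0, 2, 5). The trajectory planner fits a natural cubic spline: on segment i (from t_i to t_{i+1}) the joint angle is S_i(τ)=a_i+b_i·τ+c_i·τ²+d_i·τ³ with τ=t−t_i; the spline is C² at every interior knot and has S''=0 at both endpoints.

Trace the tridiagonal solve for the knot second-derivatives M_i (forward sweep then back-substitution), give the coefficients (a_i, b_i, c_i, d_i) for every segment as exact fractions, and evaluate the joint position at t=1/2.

Δ: Δ0=4, Δ1=-2
row 1: diag=10, rhs=-36; c'=3/10, d'=-18/5
back: M1=-18/5
M: M0=0, M1=-18/5, M2=0
seg 0: a=-4, c=M0/2=0, d=(M1−M0)/(6·2)=-3/10, b=Δ0−h0·(2M0+M1)/6=26/5
seg 1: a=4, c=M1/2=-9/5, d=(M2−M1)/(6·3)=1/5, b=Δ1−h1·(2M1+M2)/6=8/5
t_q=1/2 → seg 0, τ=1/2; S=-4+26/5·τ+0·τ²+-3/10·τ³=-23/16

  seg 0: a=-4 b=26/5 c=0 d=-3/10
  seg 1: a=4 b=8/5 c=-9/5 d=1/5
S(1/2) = -23/16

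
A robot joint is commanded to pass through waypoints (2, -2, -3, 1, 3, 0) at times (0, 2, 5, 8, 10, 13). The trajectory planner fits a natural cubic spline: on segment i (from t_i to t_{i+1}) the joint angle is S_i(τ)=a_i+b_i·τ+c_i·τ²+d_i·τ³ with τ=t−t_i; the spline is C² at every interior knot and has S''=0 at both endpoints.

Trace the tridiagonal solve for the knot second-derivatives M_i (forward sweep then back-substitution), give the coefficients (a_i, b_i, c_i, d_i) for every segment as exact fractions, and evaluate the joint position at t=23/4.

Δ: Δ0=-2, Δ1=-1/3, Δ2=4/3, Δ3=1, Δ4=-1
row 1: diag=10, rhs=10; c'=3/10, d'=1
row 2: denom=12−3·3/10=111/10; d'=(10−3·1)/(111/10)=70/111
row 3: denom=10−3·10/37=340/37; d'=(-2−3·70/111)/(340/37)=-36/85
row 4: denom=10−2·37/170=813/85; d'=(-12−2·-36/85)/(813/85)=-316/271
back: M4=-316/271
back: M3=-36/85−37/170·-316/271=-46/271
back: M2=70/111−10/37·-46/271=550/813
back: M1=1−3/10·550/813=216/271
M: M0=0, M1=216/271, M2=550/813, M3=-46/271, M4=-316/271, M5=0
seg 0: a=2, c=M0/2=0, d=(M1−M0)/(6·2)=18/271, b=Δ0−h0·(2M0+M1)/6=-614/271
seg 1: a=-2, c=M1/2=108/271, d=(M2−M1)/(6·3)=-49/7317, b=Δ1−h1·(2M1+M2)/6=-398/271
seg 2: a=-3, c=M2/2=275/813, d=(M3−M2)/(6·3)=-344/7317, b=Δ2−h2·(2M2+M3)/6=201/271
seg 3: a=1, c=M3/2=-23/271, d=(M4−M3)/(6·2)=-45/542, b=Δ3−h3·(2M3+M4)/6=407/271
seg 4: a=3, c=M4/2=-158/271, d=(M5−M4)/(6·3)=158/2439, b=Δ4−h4·(2M4+M5)/6=45/271
t_q=23/4 → seg 2, τ=3/4; S=-3+201/271·τ+275/813·τ²+-344/7317·τ³=-9857/4336

  seg 0: a=2 b=-614/271 c=0 d=18/271
  seg 1: a=-2 b=-398/271 c=108/271 d=-49/7317
  seg 2: a=-3 b=201/271 c=275/813 d=-344/7317
  seg 3: a=1 b=407/271 c=-23/271 d=-45/542
  seg 4: a=3 b=45/271 c=-158/271 d=158/2439
S(23/4) = -9857/4336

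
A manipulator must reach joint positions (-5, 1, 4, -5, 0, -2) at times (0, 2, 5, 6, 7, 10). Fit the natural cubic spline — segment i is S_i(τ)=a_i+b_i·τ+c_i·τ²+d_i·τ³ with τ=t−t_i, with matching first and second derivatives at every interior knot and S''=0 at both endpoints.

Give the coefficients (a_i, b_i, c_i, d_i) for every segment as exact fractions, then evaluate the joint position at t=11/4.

  seg 0: a=-5 b=4757/2121 c=0 d=803/4242
  seg 1: a=1 b=9575/2121 c=803/707 d=-14681/19089
  seg 2: a=4 b=-20014/2121 c=-12272/2121 d=4399/707
  seg 3: a=-5 b=-4967/2121 c=27319/2121 d=-11747/2121
  seg 4: a=0 b=4810/707 c=-7922/2121 d=7922/19089
S(11/4) = 212675/45248

Δ: Δ0=3, Δ1=1, Δ2=-9, Δ3=5, Δ4=-2/3
row 1: diag=10, rhs=-12; c'=3/10, d'=-6/5
row 2: denom=8−3·3/10=71/10; d'=(-60−3·-6/5)/(71/10)=-564/71
row 3: denom=4−1·10/71=274/71; d'=(84−1·-564/71)/(274/71)=3264/137
row 4: denom=8−1·71/274=2121/274; d'=(-34−1·3264/137)/(2121/274)=-15844/2121
back: M4=-15844/2121
back: M3=3264/137−71/274·-15844/2121=54638/2121
back: M2=-564/71−10/71·54638/2121=-24544/2121
back: M1=-6/5−3/10·-24544/2121=1606/707
M: M0=0, M1=1606/707, M2=-24544/2121, M3=54638/2121, M4=-15844/2121, M5=0
seg 0: a=-5, c=M0/2=0, d=(M1−M0)/(6·2)=803/4242, b=Δ0−h0·(2M0+M1)/6=4757/2121
seg 1: a=1, c=M1/2=803/707, d=(M2−M1)/(6·3)=-14681/19089, b=Δ1−h1·(2M1+M2)/6=9575/2121
seg 2: a=4, c=M2/2=-12272/2121, d=(M3−M2)/(6·1)=4399/707, b=Δ2−h2·(2M2+M3)/6=-20014/2121
seg 3: a=-5, c=M3/2=27319/2121, d=(M4−M3)/(6·1)=-11747/2121, b=Δ3−h3·(2M3+M4)/6=-4967/2121
seg 4: a=0, c=M4/2=-7922/2121, d=(M5−M4)/(6·3)=7922/19089, b=Δ4−h4·(2M4+M5)/6=4810/707
t_q=11/4 → seg 1, τ=3/4; S=1+9575/2121·τ+803/707·τ²+-14681/19089·τ³=212675/45248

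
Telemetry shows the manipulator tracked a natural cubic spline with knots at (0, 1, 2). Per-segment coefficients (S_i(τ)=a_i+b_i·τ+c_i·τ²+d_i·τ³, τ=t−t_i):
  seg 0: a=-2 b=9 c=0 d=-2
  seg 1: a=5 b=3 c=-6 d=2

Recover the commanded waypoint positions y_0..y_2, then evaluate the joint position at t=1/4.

y_0 = S_0(0) = a_0 = -2
y_1 = S_1(0) = a_1 = 5
y_2 = S_1(1) = 4
t_q=1/4 is in segment 0 (τ=1/4); S_0(τ)=7/32

y_0=-2 y_1=5 y_2=4
S(1/4) = 7/32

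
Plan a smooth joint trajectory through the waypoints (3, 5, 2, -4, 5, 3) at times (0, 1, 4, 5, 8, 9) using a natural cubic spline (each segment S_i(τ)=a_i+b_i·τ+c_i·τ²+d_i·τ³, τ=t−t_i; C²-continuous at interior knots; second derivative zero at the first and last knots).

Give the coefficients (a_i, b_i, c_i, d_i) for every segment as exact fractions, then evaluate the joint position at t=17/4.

  seg 0: a=3 b=292/141 c=0 d=-10/141
  seg 1: a=5 b=262/141 c=-10/47 d=-313/1269
  seg 2: a=2 b=-857/141 c=-343/141 d=118/47
  seg 3: a=-4 b=-481/141 c=719/141 d=-1253/1269
  seg 4: a=5 b=74/141 c=-178/47 d=178/141
S(17/4) = 553/1504

Δ: Δ0=2, Δ1=-1, Δ2=-6, Δ3=3, Δ4=-2
row 1: diag=8, rhs=-18; c'=3/8, d'=-9/4
row 2: denom=8−3·3/8=55/8; d'=(-30−3·-9/4)/(55/8)=-186/55
row 3: denom=8−1·8/55=432/55; d'=(54−1·-186/55)/(432/55)=263/36
row 4: denom=8−3·55/144=329/48; d'=(-30−3·263/36)/(329/48)=-356/47
back: M4=-356/47
back: M3=263/36−55/144·-356/47=1438/141
back: M2=-186/55−8/55·1438/141=-686/141
back: M1=-9/4−3/8·-686/141=-20/47
M: M0=0, M1=-20/47, M2=-686/141, M3=1438/141, M4=-356/47, M5=0
seg 0: a=3, c=M0/2=0, d=(M1−M0)/(6·1)=-10/141, b=Δ0−h0·(2M0+M1)/6=292/141
seg 1: a=5, c=M1/2=-10/47, d=(M2−M1)/(6·3)=-313/1269, b=Δ1−h1·(2M1+M2)/6=262/141
seg 2: a=2, c=M2/2=-343/141, d=(M3−M2)/(6·1)=118/47, b=Δ2−h2·(2M2+M3)/6=-857/141
seg 3: a=-4, c=M3/2=719/141, d=(M4−M3)/(6·3)=-1253/1269, b=Δ3−h3·(2M3+M4)/6=-481/141
seg 4: a=5, c=M4/2=-178/47, d=(M5−M4)/(6·1)=178/141, b=Δ4−h4·(2M4+M5)/6=74/141
t_q=17/4 → seg 2, τ=1/4; S=2+-857/141·τ+-343/141·τ²+118/47·τ³=553/1504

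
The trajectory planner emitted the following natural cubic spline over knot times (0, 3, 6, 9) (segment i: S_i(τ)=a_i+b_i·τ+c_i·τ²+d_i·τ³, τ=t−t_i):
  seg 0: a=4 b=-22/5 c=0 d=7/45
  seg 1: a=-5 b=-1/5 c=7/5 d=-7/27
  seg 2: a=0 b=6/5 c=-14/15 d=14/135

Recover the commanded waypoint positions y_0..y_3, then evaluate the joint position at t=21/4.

y_0 = S_0(0) = a_0 = 4
y_1 = S_1(0) = a_1 = -5
y_2 = S_2(0) = a_2 = 0
y_3 = S_2(3) = -2
t_q=21/4 is in segment 1 (τ=9/4); S_1(τ)=-421/320

y_0=4 y_1=-5 y_2=0 y_3=-2
S(21/4) = -421/320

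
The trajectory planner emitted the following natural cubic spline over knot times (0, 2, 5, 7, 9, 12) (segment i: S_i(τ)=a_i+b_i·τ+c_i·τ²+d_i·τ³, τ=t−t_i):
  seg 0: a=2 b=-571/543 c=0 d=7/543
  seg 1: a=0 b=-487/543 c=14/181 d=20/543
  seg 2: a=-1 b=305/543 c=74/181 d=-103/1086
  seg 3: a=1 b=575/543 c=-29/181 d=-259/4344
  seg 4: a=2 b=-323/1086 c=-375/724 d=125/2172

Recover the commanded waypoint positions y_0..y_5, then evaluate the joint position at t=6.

y_0=2 y_1=0 y_2=-1 y_3=1 y_4=2 y_5=-2
S(6) = -45/362

y_0 = S_0(0) = a_0 = 2
y_1 = S_1(0) = a_1 = 0
y_2 = S_2(0) = a_2 = -1
y_3 = S_3(0) = a_3 = 1
y_4 = S_4(0) = a_4 = 2
y_5 = S_4(3) = -2
t_q=6 is in segment 2 (τ=1); S_2(τ)=-45/362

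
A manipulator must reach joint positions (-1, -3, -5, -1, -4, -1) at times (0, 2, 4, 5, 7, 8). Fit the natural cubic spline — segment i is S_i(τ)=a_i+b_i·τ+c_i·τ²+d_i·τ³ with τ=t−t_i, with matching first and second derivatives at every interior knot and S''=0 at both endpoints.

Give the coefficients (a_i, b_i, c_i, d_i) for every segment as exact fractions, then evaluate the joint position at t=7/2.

Δ: Δ0=-1, Δ1=-1, Δ2=4, Δ3=-3/2, Δ4=3
row 1: diag=8, rhs=0; c'=1/4, d'=0
row 2: denom=6−2·1/4=11/2; d'=(30−2·0)/(11/2)=60/11
row 3: denom=6−1·2/11=64/11; d'=(-33−1·60/11)/(64/11)=-423/64
row 4: denom=6−2·11/32=85/16; d'=(27−2·-423/64)/(85/16)=1287/170
back: M4=1287/170
back: M3=-423/64−11/32·1287/170=-783/85
back: M2=60/11−2/11·-783/85=606/85
back: M1=0−1/4·606/85=-303/170
M: M0=0, M1=-303/170, M2=606/85, M3=-783/85, M4=1287/170, M5=0
seg 0: a=-1, c=M0/2=0, d=(M1−M0)/(6·2)=-101/680, b=Δ0−h0·(2M0+M1)/6=-69/170
seg 1: a=-3, c=M1/2=-303/340, d=(M2−M1)/(6·2)=101/136, b=Δ1−h1·(2M1+M2)/6=-186/85
seg 2: a=-5, c=M2/2=303/85, d=(M3−M2)/(6·1)=-463/170, b=Δ2−h2·(2M2+M3)/6=537/170
seg 3: a=-1, c=M3/2=-783/170, d=(M4−M3)/(6·2)=951/680, b=Δ3−h3·(2M3+M4)/6=36/17
seg 4: a=-4, c=M4/2=1287/340, d=(M5−M4)/(6·1)=-429/340, b=Δ4−h4·(2M4+M5)/6=81/170
t_q=7/2 → seg 1, τ=3/2; S=-3+-186/85·τ+-303/340·τ²+101/136·τ³=-31449/5440

  seg 0: a=-1 b=-69/170 c=0 d=-101/680
  seg 1: a=-3 b=-186/85 c=-303/340 d=101/136
  seg 2: a=-5 b=537/170 c=303/85 d=-463/170
  seg 3: a=-1 b=36/17 c=-783/170 d=951/680
  seg 4: a=-4 b=81/170 c=1287/340 d=-429/340
S(7/2) = -31449/5440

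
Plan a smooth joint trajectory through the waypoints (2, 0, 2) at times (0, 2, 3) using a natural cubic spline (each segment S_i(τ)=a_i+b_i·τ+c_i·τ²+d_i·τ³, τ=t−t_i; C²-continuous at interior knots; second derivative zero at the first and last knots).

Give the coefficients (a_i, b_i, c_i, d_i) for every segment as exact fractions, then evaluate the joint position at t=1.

Δ: Δ0=-1, Δ1=2
row 1: diag=6, rhs=18; c'=1/6, d'=3
back: M1=3
M: M0=0, M1=3, M2=0
seg 0: a=2, c=M0/2=0, d=(M1−M0)/(6·2)=1/4, b=Δ0−h0·(2M0+M1)/6=-2
seg 1: a=0, c=M1/2=3/2, d=(M2−M1)/(6·1)=-1/2, b=Δ1−h1·(2M1+M2)/6=1
t_q=1 → seg 0, τ=1; S=2+-2·τ+0·τ²+1/4·τ³=1/4

  seg 0: a=2 b=-2 c=0 d=1/4
  seg 1: a=0 b=1 c=3/2 d=-1/2
S(1) = 1/4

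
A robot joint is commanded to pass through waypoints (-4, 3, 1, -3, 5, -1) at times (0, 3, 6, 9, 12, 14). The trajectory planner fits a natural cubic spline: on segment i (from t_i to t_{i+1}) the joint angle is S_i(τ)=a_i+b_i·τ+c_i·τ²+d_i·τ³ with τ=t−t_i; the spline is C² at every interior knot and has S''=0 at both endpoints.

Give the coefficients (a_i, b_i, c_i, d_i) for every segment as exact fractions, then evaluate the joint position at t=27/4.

Δ: Δ0=7/3, Δ1=-2/3, Δ2=-4/3, Δ3=8/3, Δ4=-3
row 1: diag=12, rhs=-18; c'=1/4, d'=-3/2
row 2: denom=12−3·1/4=45/4; d'=(-4−3·-3/2)/(45/4)=2/45
row 3: denom=12−3·4/15=56/5; d'=(24−3·2/45)/(56/5)=179/84
row 4: denom=10−3·15/56=515/56; d'=(-34−3·179/84)/(515/56)=-2262/515
back: M4=-2262/515
back: M3=179/84−15/56·-2262/515=1022/309
back: M2=2/45−4/15·1022/309=-1294/1545
back: M1=-3/2−1/4·-1294/1545=-1994/1545
M: M0=0, M1=-1994/1545, M2=-1294/1545, M3=1022/309, M4=-2262/515, M5=0
seg 0: a=-4, c=M0/2=0, d=(M1−M0)/(6·3)=-997/13905, b=Δ0−h0·(2M0+M1)/6=1534/515
seg 1: a=3, c=M1/2=-997/1545, d=(M2−M1)/(6·3)=70/2781, b=Δ1−h1·(2M1+M2)/6=537/515
seg 2: a=1, c=M2/2=-647/1545, d=(M3−M2)/(6·3)=3202/13905, b=Δ2−h2·(2M2+M3)/6=-1107/515
seg 3: a=-3, c=M3/2=511/309, d=(M4−M3)/(6·3)=-5948/13905, b=Δ3−h3·(2M3+M4)/6=801/515
seg 4: a=5, c=M4/2=-1131/515, d=(M5−M4)/(6·2)=377/1030, b=Δ4−h4·(2M4+M5)/6=-37/515
t_q=27/4 → seg 2, τ=3/4; S=1+-1107/515·τ+-647/1545·τ²+3202/13905·τ³=-12369/16480

  seg 0: a=-4 b=1534/515 c=0 d=-997/13905
  seg 1: a=3 b=537/515 c=-997/1545 d=70/2781
  seg 2: a=1 b=-1107/515 c=-647/1545 d=3202/13905
  seg 3: a=-3 b=801/515 c=511/309 d=-5948/13905
  seg 4: a=5 b=-37/515 c=-1131/515 d=377/1030
S(27/4) = -12369/16480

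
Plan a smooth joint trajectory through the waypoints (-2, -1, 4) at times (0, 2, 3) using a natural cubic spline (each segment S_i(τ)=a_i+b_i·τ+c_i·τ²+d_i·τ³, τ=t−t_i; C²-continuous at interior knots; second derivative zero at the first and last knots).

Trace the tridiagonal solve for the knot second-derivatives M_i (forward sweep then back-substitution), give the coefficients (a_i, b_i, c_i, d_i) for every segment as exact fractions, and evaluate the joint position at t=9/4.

  seg 0: a=-2 b=-1 c=0 d=3/8
  seg 1: a=-1 b=7/2 c=9/4 d=-3/4
S(9/4) = 1/256

Δ: Δ0=1/2, Δ1=5
row 1: diag=6, rhs=27; c'=1/6, d'=9/2
back: M1=9/2
M: M0=0, M1=9/2, M2=0
seg 0: a=-2, c=M0/2=0, d=(M1−M0)/(6·2)=3/8, b=Δ0−h0·(2M0+M1)/6=-1
seg 1: a=-1, c=M1/2=9/4, d=(M2−M1)/(6·1)=-3/4, b=Δ1−h1·(2M1+M2)/6=7/2
t_q=9/4 → seg 1, τ=1/4; S=-1+7/2·τ+9/4·τ²+-3/4·τ³=1/256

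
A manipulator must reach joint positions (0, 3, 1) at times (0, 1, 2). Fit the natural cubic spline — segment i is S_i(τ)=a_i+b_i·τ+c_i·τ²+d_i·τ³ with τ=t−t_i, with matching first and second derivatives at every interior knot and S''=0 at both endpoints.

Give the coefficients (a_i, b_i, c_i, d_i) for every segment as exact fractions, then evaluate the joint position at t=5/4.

  seg 0: a=0 b=17/4 c=0 d=-5/4
  seg 1: a=3 b=1/2 c=-15/4 d=5/4
S(5/4) = 745/256

Δ: Δ0=3, Δ1=-2
row 1: diag=4, rhs=-30; c'=1/4, d'=-15/2
back: M1=-15/2
M: M0=0, M1=-15/2, M2=0
seg 0: a=0, c=M0/2=0, d=(M1−M0)/(6·1)=-5/4, b=Δ0−h0·(2M0+M1)/6=17/4
seg 1: a=3, c=M1/2=-15/4, d=(M2−M1)/(6·1)=5/4, b=Δ1−h1·(2M1+M2)/6=1/2
t_q=5/4 → seg 1, τ=1/4; S=3+1/2·τ+-15/4·τ²+5/4·τ³=745/256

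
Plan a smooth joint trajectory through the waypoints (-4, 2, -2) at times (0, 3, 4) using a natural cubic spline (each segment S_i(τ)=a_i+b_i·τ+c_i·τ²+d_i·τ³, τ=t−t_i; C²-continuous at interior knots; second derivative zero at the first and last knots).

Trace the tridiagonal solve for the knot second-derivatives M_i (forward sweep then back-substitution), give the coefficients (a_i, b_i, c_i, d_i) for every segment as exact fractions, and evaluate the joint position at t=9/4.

Δ: Δ0=2, Δ1=-4
row 1: diag=8, rhs=-36; c'=1/8, d'=-9/2
back: M1=-9/2
M: M0=0, M1=-9/2, M2=0
seg 0: a=-4, c=M0/2=0, d=(M1−M0)/(6·3)=-1/4, b=Δ0−h0·(2M0+M1)/6=17/4
seg 1: a=2, c=M1/2=-9/4, d=(M2−M1)/(6·1)=3/4, b=Δ1−h1·(2M1+M2)/6=-5/2
t_q=9/4 → seg 0, τ=9/4; S=-4+17/4·τ+0·τ²+-1/4·τ³=695/256

  seg 0: a=-4 b=17/4 c=0 d=-1/4
  seg 1: a=2 b=-5/2 c=-9/4 d=3/4
S(9/4) = 695/256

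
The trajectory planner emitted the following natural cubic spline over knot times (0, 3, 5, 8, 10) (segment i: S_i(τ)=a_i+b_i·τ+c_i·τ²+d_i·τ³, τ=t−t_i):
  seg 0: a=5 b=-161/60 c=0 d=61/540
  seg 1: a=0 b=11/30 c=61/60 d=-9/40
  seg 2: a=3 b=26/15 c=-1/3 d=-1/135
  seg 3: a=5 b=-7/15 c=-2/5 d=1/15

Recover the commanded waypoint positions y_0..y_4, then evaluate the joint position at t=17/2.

y_0 = S_0(0) = a_0 = 5
y_1 = S_1(0) = a_1 = 0
y_2 = S_2(0) = a_2 = 3
y_3 = S_3(0) = a_3 = 5
y_4 = S_3(2) = 3
t_q=17/2 is in segment 3 (τ=1/2); S_3(τ)=187/40

y_0=5 y_1=0 y_2=3 y_3=5 y_4=3
S(17/2) = 187/40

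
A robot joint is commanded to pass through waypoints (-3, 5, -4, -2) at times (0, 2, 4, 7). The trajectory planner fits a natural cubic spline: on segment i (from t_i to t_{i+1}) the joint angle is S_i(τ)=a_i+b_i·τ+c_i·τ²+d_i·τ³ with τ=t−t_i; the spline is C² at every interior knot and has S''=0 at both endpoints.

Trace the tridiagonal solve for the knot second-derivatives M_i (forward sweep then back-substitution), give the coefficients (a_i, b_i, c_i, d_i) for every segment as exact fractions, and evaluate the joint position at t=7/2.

  seg 0: a=-3 b=371/57 c=0 d=-143/228
  seg 1: a=5 b=-58/57 c=-143/38 d=461/456
  seg 2: a=-4 b=-449/114 c=175/76 d=-175/684
S(7/2) = -1923/1216

Δ: Δ0=4, Δ1=-9/2, Δ2=2/3
row 1: diag=8, rhs=-51; c'=1/4, d'=-51/8
row 2: denom=10−2·1/4=19/2; d'=(31−2·-51/8)/(19/2)=175/38
back: M2=175/38
back: M1=-51/8−1/4·175/38=-143/19
M: M0=0, M1=-143/19, M2=175/38, M3=0
seg 0: a=-3, c=M0/2=0, d=(M1−M0)/(6·2)=-143/228, b=Δ0−h0·(2M0+M1)/6=371/57
seg 1: a=5, c=M1/2=-143/38, d=(M2−M1)/(6·2)=461/456, b=Δ1−h1·(2M1+M2)/6=-58/57
seg 2: a=-4, c=M2/2=175/76, d=(M3−M2)/(6·3)=-175/684, b=Δ2−h2·(2M2+M3)/6=-449/114
t_q=7/2 → seg 1, τ=3/2; S=5+-58/57·τ+-143/38·τ²+461/456·τ³=-1923/1216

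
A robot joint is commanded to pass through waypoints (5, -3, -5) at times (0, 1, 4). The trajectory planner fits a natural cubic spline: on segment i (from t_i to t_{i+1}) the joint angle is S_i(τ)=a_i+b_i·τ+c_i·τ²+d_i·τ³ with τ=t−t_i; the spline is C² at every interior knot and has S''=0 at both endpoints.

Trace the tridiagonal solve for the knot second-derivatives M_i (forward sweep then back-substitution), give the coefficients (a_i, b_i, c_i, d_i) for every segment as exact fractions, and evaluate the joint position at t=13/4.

  seg 0: a=5 b=-107/12 c=0 d=11/12
  seg 1: a=-3 b=-37/6 c=11/4 d=-11/36
S(13/4) = -1647/256

Δ: Δ0=-8, Δ1=-2/3
row 1: diag=8, rhs=44; c'=3/8, d'=11/2
back: M1=11/2
M: M0=0, M1=11/2, M2=0
seg 0: a=5, c=M0/2=0, d=(M1−M0)/(6·1)=11/12, b=Δ0−h0·(2M0+M1)/6=-107/12
seg 1: a=-3, c=M1/2=11/4, d=(M2−M1)/(6·3)=-11/36, b=Δ1−h1·(2M1+M2)/6=-37/6
t_q=13/4 → seg 1, τ=9/4; S=-3+-37/6·τ+11/4·τ²+-11/36·τ³=-1647/256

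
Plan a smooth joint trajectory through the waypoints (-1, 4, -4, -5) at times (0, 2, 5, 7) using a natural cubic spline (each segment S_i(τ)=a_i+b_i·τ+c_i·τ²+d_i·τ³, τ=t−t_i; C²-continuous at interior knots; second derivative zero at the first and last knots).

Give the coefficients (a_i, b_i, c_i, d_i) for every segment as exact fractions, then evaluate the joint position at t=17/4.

  seg 0: a=-1 b=2063/546 c=0 d=-349/1092
  seg 1: a=4 b=-31/546 c=-349/182 d=22/63
  seg 2: a=-4 b=-1165/546 c=223/182 d=-223/1092
S(17/4) = -2705/1456

Δ: Δ0=5/2, Δ1=-8/3, Δ2=-1/2
row 1: diag=10, rhs=-31; c'=3/10, d'=-31/10
row 2: denom=10−3·3/10=91/10; d'=(13−3·-31/10)/(91/10)=223/91
back: M2=223/91
back: M1=-31/10−3/10·223/91=-349/91
M: M0=0, M1=-349/91, M2=223/91, M3=0
seg 0: a=-1, c=M0/2=0, d=(M1−M0)/(6·2)=-349/1092, b=Δ0−h0·(2M0+M1)/6=2063/546
seg 1: a=4, c=M1/2=-349/182, d=(M2−M1)/(6·3)=22/63, b=Δ1−h1·(2M1+M2)/6=-31/546
seg 2: a=-4, c=M2/2=223/182, d=(M3−M2)/(6·2)=-223/1092, b=Δ2−h2·(2M2+M3)/6=-1165/546
t_q=17/4 → seg 1, τ=9/4; S=4+-31/546·τ+-349/182·τ²+22/63·τ³=-2705/1456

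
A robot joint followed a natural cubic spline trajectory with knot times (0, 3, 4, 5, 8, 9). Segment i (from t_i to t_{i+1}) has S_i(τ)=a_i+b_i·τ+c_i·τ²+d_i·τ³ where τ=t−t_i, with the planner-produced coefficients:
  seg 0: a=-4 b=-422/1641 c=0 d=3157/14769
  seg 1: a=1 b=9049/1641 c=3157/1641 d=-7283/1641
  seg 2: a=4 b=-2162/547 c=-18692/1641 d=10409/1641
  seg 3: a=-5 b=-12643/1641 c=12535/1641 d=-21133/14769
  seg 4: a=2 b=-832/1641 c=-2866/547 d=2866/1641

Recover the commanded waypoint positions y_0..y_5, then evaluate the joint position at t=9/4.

y_0=-4 y_1=1 y_2=4 y_3=-5 y_4=2 y_5=-2
S(9/4) = -75049/35008

y_0 = S_0(0) = a_0 = -4
y_1 = S_1(0) = a_1 = 1
y_2 = S_2(0) = a_2 = 4
y_3 = S_3(0) = a_3 = -5
y_4 = S_4(0) = a_4 = 2
y_5 = S_4(1) = -2
t_q=9/4 is in segment 0 (τ=9/4); S_0(τ)=-75049/35008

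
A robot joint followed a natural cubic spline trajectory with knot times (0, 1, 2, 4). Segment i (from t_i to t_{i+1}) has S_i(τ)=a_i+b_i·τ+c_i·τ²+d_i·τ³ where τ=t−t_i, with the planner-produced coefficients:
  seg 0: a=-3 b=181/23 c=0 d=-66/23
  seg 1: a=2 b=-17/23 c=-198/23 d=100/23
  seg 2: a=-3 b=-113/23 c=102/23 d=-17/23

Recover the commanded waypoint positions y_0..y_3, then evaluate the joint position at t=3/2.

y_0 = S_0(0) = a_0 = -3
y_1 = S_1(0) = a_1 = 2
y_2 = S_2(0) = a_2 = -3
y_3 = S_2(2) = -1
t_q=3/2 is in segment 1 (τ=1/2); S_1(τ)=1/46

y_0=-3 y_1=2 y_2=-3 y_3=-1
S(3/2) = 1/46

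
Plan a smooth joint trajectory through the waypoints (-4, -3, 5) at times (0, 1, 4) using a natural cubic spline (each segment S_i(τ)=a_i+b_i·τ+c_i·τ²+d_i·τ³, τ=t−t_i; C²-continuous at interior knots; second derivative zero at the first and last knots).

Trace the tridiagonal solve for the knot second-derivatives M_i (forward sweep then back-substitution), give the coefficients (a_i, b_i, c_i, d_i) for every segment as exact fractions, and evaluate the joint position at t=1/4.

Δ: Δ0=1, Δ1=8/3
row 1: diag=8, rhs=10; c'=3/8, d'=5/4
back: M1=5/4
M: M0=0, M1=5/4, M2=0
seg 0: a=-4, c=M0/2=0, d=(M1−M0)/(6·1)=5/24, b=Δ0−h0·(2M0+M1)/6=19/24
seg 1: a=-3, c=M1/2=5/8, d=(M2−M1)/(6·3)=-5/72, b=Δ1−h1·(2M1+M2)/6=17/12
t_q=1/4 → seg 0, τ=1/4; S=-4+19/24·τ+0·τ²+5/24·τ³=-1945/512

  seg 0: a=-4 b=19/24 c=0 d=5/24
  seg 1: a=-3 b=17/12 c=5/8 d=-5/72
S(1/4) = -1945/512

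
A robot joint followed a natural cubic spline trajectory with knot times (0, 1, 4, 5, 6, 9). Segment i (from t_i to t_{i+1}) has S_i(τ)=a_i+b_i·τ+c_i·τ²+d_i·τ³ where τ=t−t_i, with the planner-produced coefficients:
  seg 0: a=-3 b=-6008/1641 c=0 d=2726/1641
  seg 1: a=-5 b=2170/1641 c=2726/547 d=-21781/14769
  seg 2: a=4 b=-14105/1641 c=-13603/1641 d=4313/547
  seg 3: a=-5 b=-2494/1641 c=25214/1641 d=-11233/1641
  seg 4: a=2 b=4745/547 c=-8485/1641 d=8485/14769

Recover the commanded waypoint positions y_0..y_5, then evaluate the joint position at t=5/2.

y_0 = S_0(0) = a_0 = -3
y_1 = S_1(0) = a_1 = -5
y_2 = S_2(0) = a_2 = 4
y_3 = S_3(0) = a_3 = -5
y_4 = S_4(0) = a_4 = 2
y_5 = S_4(3) = -3
t_q=5/2 is in segment 1 (τ=3/2); S_1(τ)=14087/4376

y_0=-3 y_1=-5 y_2=4 y_3=-5 y_4=2 y_5=-3
S(5/2) = 14087/4376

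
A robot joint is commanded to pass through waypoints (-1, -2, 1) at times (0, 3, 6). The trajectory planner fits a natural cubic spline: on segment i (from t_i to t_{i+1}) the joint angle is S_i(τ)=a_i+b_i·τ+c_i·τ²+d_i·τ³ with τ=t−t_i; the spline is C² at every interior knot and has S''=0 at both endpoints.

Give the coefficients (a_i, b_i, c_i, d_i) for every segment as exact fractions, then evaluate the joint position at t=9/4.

  seg 0: a=-1 b=-2/3 c=0 d=1/27
  seg 1: a=-2 b=1/3 c=1/3 d=-1/27
S(9/4) = -133/64

Δ: Δ0=-1/3, Δ1=1
row 1: diag=12, rhs=8; c'=1/4, d'=2/3
back: M1=2/3
M: M0=0, M1=2/3, M2=0
seg 0: a=-1, c=M0/2=0, d=(M1−M0)/(6·3)=1/27, b=Δ0−h0·(2M0+M1)/6=-2/3
seg 1: a=-2, c=M1/2=1/3, d=(M2−M1)/(6·3)=-1/27, b=Δ1−h1·(2M1+M2)/6=1/3
t_q=9/4 → seg 0, τ=9/4; S=-1+-2/3·τ+0·τ²+1/27·τ³=-133/64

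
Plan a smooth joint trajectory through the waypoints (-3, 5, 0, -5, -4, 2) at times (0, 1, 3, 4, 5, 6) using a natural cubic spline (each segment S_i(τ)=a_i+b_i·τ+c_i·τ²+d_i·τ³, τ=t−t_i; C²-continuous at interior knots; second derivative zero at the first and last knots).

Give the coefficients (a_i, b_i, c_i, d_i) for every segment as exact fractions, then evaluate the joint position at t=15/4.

Δ: Δ0=8, Δ1=-5/2, Δ2=-5, Δ3=1, Δ4=6
row 1: diag=6, rhs=-63; c'=1/3, d'=-21/2
row 2: denom=6−2·1/3=16/3; d'=(-15−2·-21/2)/(16/3)=9/8
row 3: denom=4−1·3/16=61/16; d'=(36−1·9/8)/(61/16)=558/61
row 4: denom=4−1·16/61=228/61; d'=(30−1·558/61)/(228/61)=106/19
back: M4=106/19
back: M3=558/61−16/61·106/19=146/19
back: M2=9/8−3/16·146/19=-6/19
back: M1=-21/2−1/3·-6/19=-395/38
M: M0=0, M1=-395/38, M2=-6/19, M3=146/19, M4=106/19, M5=0
seg 0: a=-3, c=M0/2=0, d=(M1−M0)/(6·1)=-395/228, b=Δ0−h0·(2M0+M1)/6=2219/228
seg 1: a=5, c=M1/2=-395/76, d=(M2−M1)/(6·2)=383/456, b=Δ1−h1·(2M1+M2)/6=517/114
seg 2: a=0, c=M2/2=-3/19, d=(M3−M2)/(6·1)=4/3, b=Δ2−h2·(2M2+M3)/6=-352/57
seg 3: a=-5, c=M3/2=73/19, d=(M4−M3)/(6·1)=-20/57, b=Δ3−h3·(2M3+M4)/6=-142/57
seg 4: a=-4, c=M4/2=53/19, d=(M5−M4)/(6·1)=-53/57, b=Δ4−h4·(2M4+M5)/6=236/57
t_q=15/4 → seg 2, τ=3/4; S=0+-352/57·τ+-3/19·τ²+4/3·τ³=-79/19

  seg 0: a=-3 b=2219/228 c=0 d=-395/228
  seg 1: a=5 b=517/114 c=-395/76 d=383/456
  seg 2: a=0 b=-352/57 c=-3/19 d=4/3
  seg 3: a=-5 b=-142/57 c=73/19 d=-20/57
  seg 4: a=-4 b=236/57 c=53/19 d=-53/57
S(15/4) = -79/19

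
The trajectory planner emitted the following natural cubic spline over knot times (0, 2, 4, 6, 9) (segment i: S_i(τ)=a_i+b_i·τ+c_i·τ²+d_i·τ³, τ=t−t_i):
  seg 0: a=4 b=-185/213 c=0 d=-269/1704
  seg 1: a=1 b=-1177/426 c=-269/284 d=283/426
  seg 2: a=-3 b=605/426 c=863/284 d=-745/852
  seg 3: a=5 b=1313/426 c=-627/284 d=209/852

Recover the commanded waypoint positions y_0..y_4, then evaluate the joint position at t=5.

y_0=4 y_1=1 y_2=-3 y_3=5 y_4=1
S(5) = 83/142

y_0 = S_0(0) = a_0 = 4
y_1 = S_1(0) = a_1 = 1
y_2 = S_2(0) = a_2 = -3
y_3 = S_3(0) = a_3 = 5
y_4 = S_3(3) = 1
t_q=5 is in segment 2 (τ=1); S_2(τ)=83/142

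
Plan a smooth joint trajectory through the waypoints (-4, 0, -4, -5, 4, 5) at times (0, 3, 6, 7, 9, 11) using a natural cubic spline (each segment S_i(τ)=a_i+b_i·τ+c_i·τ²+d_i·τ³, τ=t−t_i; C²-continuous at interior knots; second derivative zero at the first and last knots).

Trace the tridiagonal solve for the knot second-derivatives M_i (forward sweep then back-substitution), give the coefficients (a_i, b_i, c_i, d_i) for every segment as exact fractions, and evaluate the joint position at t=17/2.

  seg 0: a=-4 b=616/311 c=0 d=-604/8397
  seg 1: a=0 b=12/311 c=-604/933 d=532/8397
  seg 2: a=-4 b=-664/311 c=-24/311 d=377/311
  seg 3: a=-5 b=419/311 c=1107/311 d=-2467/2488
  seg 4: a=4 b=2293/622 c=-2973/1244 d=991/2488
S(17/2) = 33503/19904

Δ: Δ0=4/3, Δ1=-4/3, Δ2=-1, Δ3=9/2, Δ4=1/2
row 1: diag=12, rhs=-16; c'=1/4, d'=-4/3
row 2: denom=8−3·1/4=29/4; d'=(2−3·-4/3)/(29/4)=24/29
row 3: denom=6−1·4/29=170/29; d'=(33−1·24/29)/(170/29)=933/170
row 4: denom=8−2·29/85=622/85; d'=(-24−2·933/170)/(622/85)=-2973/622
back: M4=-2973/622
back: M3=933/170−29/85·-2973/622=2214/311
back: M2=24/29−4/29·2214/311=-48/311
back: M1=-4/3−1/4·-48/311=-1208/933
M: M0=0, M1=-1208/933, M2=-48/311, M3=2214/311, M4=-2973/622, M5=0
seg 0: a=-4, c=M0/2=0, d=(M1−M0)/(6·3)=-604/8397, b=Δ0−h0·(2M0+M1)/6=616/311
seg 1: a=0, c=M1/2=-604/933, d=(M2−M1)/(6·3)=532/8397, b=Δ1−h1·(2M1+M2)/6=12/311
seg 2: a=-4, c=M2/2=-24/311, d=(M3−M2)/(6·1)=377/311, b=Δ2−h2·(2M2+M3)/6=-664/311
seg 3: a=-5, c=M3/2=1107/311, d=(M4−M3)/(6·2)=-2467/2488, b=Δ3−h3·(2M3+M4)/6=419/311
seg 4: a=4, c=M4/2=-2973/1244, d=(M5−M4)/(6·2)=991/2488, b=Δ4−h4·(2M4+M5)/6=2293/622
t_q=17/2 → seg 3, τ=3/2; S=-5+419/311·τ+1107/311·τ²+-2467/2488·τ³=33503/19904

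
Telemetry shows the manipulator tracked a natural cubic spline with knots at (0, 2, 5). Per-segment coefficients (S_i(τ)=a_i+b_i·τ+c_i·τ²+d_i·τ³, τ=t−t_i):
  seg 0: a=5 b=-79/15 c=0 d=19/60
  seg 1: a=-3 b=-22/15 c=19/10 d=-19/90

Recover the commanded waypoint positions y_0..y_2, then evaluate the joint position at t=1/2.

y_0 = S_0(0) = a_0 = 5
y_1 = S_1(0) = a_1 = -3
y_2 = S_1(3) = 4
t_q=1/2 is in segment 0 (τ=1/2); S_0(τ)=77/32

y_0=5 y_1=-3 y_2=4
S(1/2) = 77/32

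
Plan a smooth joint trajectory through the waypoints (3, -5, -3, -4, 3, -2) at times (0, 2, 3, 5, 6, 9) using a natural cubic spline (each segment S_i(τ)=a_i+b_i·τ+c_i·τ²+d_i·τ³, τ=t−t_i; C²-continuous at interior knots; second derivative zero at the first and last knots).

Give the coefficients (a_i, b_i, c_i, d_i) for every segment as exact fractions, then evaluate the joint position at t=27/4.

  seg 0: a=3 b=-27965/4359 c=0 d=10529/17436
  seg 1: a=-5 b=3622/4359 c=10529/2906 d=-21395/8718
  seg 2: a=-3 b=6233/8718 c=-5433/1453 d=13651/8718
  seg 3: a=-4 b=39653/8718 c=8218/1453 d=-27935/8718
  seg 4: a=3 b=27232/4359 c=-11499/2906 d=3833/8718
S(27/4) = 1049909/185984

Δ: Δ0=-4, Δ1=2, Δ2=-1/2, Δ3=7, Δ4=-5/3
row 1: diag=6, rhs=36; c'=1/6, d'=6
row 2: denom=6−1·1/6=35/6; d'=(-15−1·6)/(35/6)=-18/5
row 3: denom=6−2·12/35=186/35; d'=(45−2·-18/5)/(186/35)=609/62
row 4: denom=8−1·35/186=1453/186; d'=(-52−1·609/62)/(1453/186)=-11499/1453
back: M4=-11499/1453
back: M3=609/62−35/186·-11499/1453=16436/1453
back: M2=-18/5−12/35·16436/1453=-10866/1453
back: M1=6−1/6·-10866/1453=10529/1453
M: M0=0, M1=10529/1453, M2=-10866/1453, M3=16436/1453, M4=-11499/1453, M5=0
seg 0: a=3, c=M0/2=0, d=(M1−M0)/(6·2)=10529/17436, b=Δ0−h0·(2M0+M1)/6=-27965/4359
seg 1: a=-5, c=M1/2=10529/2906, d=(M2−M1)/(6·1)=-21395/8718, b=Δ1−h1·(2M1+M2)/6=3622/4359
seg 2: a=-3, c=M2/2=-5433/1453, d=(M3−M2)/(6·2)=13651/8718, b=Δ2−h2·(2M2+M3)/6=6233/8718
seg 3: a=-4, c=M3/2=8218/1453, d=(M4−M3)/(6·1)=-27935/8718, b=Δ3−h3·(2M3+M4)/6=39653/8718
seg 4: a=3, c=M4/2=-11499/2906, d=(M5−M4)/(6·3)=3833/8718, b=Δ4−h4·(2M4+M5)/6=27232/4359
t_q=27/4 → seg 4, τ=3/4; S=3+27232/4359·τ+-11499/2906·τ²+3833/8718·τ³=1049909/185984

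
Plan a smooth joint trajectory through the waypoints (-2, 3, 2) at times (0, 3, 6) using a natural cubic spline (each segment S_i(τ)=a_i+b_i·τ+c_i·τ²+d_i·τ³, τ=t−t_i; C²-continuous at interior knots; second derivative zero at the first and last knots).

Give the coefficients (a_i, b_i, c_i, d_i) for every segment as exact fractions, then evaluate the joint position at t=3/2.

Δ: Δ0=5/3, Δ1=-1/3
row 1: diag=12, rhs=-12; c'=1/4, d'=-1
back: M1=-1
M: M0=0, M1=-1, M2=0
seg 0: a=-2, c=M0/2=0, d=(M1−M0)/(6·3)=-1/18, b=Δ0−h0·(2M0+M1)/6=13/6
seg 1: a=3, c=M1/2=-1/2, d=(M2−M1)/(6·3)=1/18, b=Δ1−h1·(2M1+M2)/6=2/3
t_q=3/2 → seg 0, τ=3/2; S=-2+13/6·τ+0·τ²+-1/18·τ³=17/16

  seg 0: a=-2 b=13/6 c=0 d=-1/18
  seg 1: a=3 b=2/3 c=-1/2 d=1/18
S(3/2) = 17/16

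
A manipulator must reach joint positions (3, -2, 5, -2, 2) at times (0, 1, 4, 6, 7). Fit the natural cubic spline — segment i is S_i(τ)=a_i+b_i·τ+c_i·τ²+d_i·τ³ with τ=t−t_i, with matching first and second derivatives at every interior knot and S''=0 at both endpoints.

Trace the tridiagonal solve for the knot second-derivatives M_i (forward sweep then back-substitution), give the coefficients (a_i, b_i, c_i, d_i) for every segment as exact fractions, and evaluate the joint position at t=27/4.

  seg 0: a=3 b=-3796/591 c=0 d=841/591
  seg 1: a=-2 b=-1273/591 c=841/197 d=-1639/1773
  seg 2: a=5 b=-886/591 c=-798/197 d=7211/4728
  seg 3: a=-2 b=709/1182 c=4019/788 d=-4019/2364
S(27/4) = 30337/50432

Δ: Δ0=-5, Δ1=7/3, Δ2=-7/2, Δ3=4
row 1: diag=8, rhs=44; c'=3/8, d'=11/2
row 2: denom=10−3·3/8=71/8; d'=(-35−3·11/2)/(71/8)=-412/71
row 3: denom=6−2·16/71=394/71; d'=(45−2·-412/71)/(394/71)=4019/394
back: M3=4019/394
back: M2=-412/71−16/71·4019/394=-1596/197
back: M1=11/2−3/8·-1596/197=1682/197
M: M0=0, M1=1682/197, M2=-1596/197, M3=4019/394, M4=0
seg 0: a=3, c=M0/2=0, d=(M1−M0)/(6·1)=841/591, b=Δ0−h0·(2M0+M1)/6=-3796/591
seg 1: a=-2, c=M1/2=841/197, d=(M2−M1)/(6·3)=-1639/1773, b=Δ1−h1·(2M1+M2)/6=-1273/591
seg 2: a=5, c=M2/2=-798/197, d=(M3−M2)/(6·2)=7211/4728, b=Δ2−h2·(2M2+M3)/6=-886/591
seg 3: a=-2, c=M3/2=4019/788, d=(M4−M3)/(6·1)=-4019/2364, b=Δ3−h3·(2M3+M4)/6=709/1182
t_q=27/4 → seg 3, τ=3/4; S=-2+709/1182·τ+4019/788·τ²+-4019/2364·τ³=30337/50432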